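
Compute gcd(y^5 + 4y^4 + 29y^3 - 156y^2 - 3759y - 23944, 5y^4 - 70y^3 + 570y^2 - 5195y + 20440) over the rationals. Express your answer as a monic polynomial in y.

y^3 - 7y^2 + 65y - 584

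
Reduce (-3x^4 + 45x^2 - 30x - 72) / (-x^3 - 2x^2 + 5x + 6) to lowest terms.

(3x^2 + 3x - 36)/(x + 3)

Repeated division with remainder:
  -3x^4 + 45x^2 - 30x - 72 = (3x - 6)(-x^3 - 2x^2 + 5x + 6) + (18x^2 - 18x - 36)
  -x^3 - 2x^2 + 5x + 6 = (-(1/18)x - 1/6)(18x^2 - 18x - 36) + (0)
Last nonzero remainder: 18x^2 - 18x - 36. Dividing through by 18 gives the monic gcd x^2 - x - 2.
Cancel x^2 - x - 2 from numerator and denominator to get the reduced form.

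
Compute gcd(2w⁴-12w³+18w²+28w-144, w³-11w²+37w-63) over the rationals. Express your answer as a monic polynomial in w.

Euclidean algorithm in ℚ[w]:
  2w⁴-12w³+18w²+28w-144 = (2w+10)(w³-11w²+37w-63) + (54w²-216w+486)
  w³-11w²+37w-63 = ((1/54)w-7/54)(54w²-216w+486) + (0)
Last nonzero remainder: 54w²-216w+486. Dividing through by 54 gives the monic gcd w²-4w+9.

w²-4w+9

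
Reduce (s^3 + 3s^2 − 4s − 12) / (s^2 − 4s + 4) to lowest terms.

(s^2 + 5s + 6)/(s − 2)

By polynomial division,
  s^3 + 3s^2 − 4s − 12 = (s + 7)(s^2 − 4s + 4) + (20s − 40)
  s^2 − 4s + 4 = ((1/20)s − 1/10)(20s − 40) + (0)
Last nonzero remainder: 20s − 40. Dividing through by 20 gives the monic gcd s − 2.
Cancel s − 2 from numerator and denominator to get the reduced form.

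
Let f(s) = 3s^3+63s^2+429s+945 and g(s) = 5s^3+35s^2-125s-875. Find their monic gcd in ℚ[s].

s^2+12s+35

Euclidean algorithm in ℚ[s]:
  3s^3+63s^2+429s+945 = (3/5)(5s^3+35s^2-125s-875) + (42s^2+504s+1470)
  5s^3+35s^2-125s-875 = ((5/42)s-25/42)(42s^2+504s+1470) + (0)
Last nonzero remainder: 42s^2+504s+1470. Dividing through by 42 gives the monic gcd s^2+12s+35.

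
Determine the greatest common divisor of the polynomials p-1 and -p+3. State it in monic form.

Euclidean algorithm in ℚ[p]:
  p-1 = (-1)(-p+3) + (2)
  -p+3 = (-(1/2)p+3/2)(2) + (0)
The last nonzero remainder is the constant 2, so the polynomials are coprime and gcd = 1.

1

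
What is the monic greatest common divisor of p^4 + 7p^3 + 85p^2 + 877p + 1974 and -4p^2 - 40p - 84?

Euclidean algorithm in ℚ[p]:
  p^4 + 7p^3 + 85p^2 + 877p + 1974 = (-(1/4)p^2 + (3/4)p - 47/2)(-4p^2 - 40p - 84) + (0)
Last nonzero remainder: -4p^2 - 40p - 84. Dividing through by -4 gives the monic gcd p^2 + 10p + 21.

p^2 + 10p + 21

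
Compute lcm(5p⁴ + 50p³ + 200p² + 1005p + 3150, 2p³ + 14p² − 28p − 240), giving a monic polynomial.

p⁵ + 6p⁴ + 41p² − 174p − 2520

Euclidean algorithm in ℚ[p]:
  5p⁴ + 50p³ + 200p² + 1005p + 3150 = ((5/2)p + 15/2)(2p³ + 14p² − 28p − 240) + (165p² + 1815p + 4950)
  2p³ + 14p² − 28p − 240 = ((2/165)p − 8/165)(165p² + 1815p + 4950) + (0)
Last nonzero remainder: 165p² + 1815p + 4950. Dividing through by 165 gives the monic gcd p² + 11p + 30.
Then lcm(f, g) = f·g / gcd(f, g); expanding and making the result monic gives the answer.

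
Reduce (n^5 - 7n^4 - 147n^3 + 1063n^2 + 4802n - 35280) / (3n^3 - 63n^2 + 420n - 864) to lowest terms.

Euclidean algorithm in ℚ[n]:
  n^5 - 7n^4 - 147n^3 + 1063n^2 + 4802n - 35280 = ((1/3)n^2 + (14/3)n + 7/3)(3n^3 - 63n^2 + 420n - 864) + (-462n^2 + 7854n - 33264)
  3n^3 - 63n^2 + 420n - 864 = (-(1/154)n + 2/77)(-462n^2 + 7854n - 33264) + (0)
Last nonzero remainder: -462n^2 + 7854n - 33264. Dividing through by -462 gives the monic gcd n^2 - 17n + 72.
Cancel n^2 - 17n + 72 from numerator and denominator to get the reduced form.

(n^3 + 10n^2 - 49n - 490)/(3n - 12)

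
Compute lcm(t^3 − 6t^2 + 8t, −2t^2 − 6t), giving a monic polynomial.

t^4 − 3t^3 − 10t^2 + 24t

Euclidean algorithm in ℚ[t]:
  t^3 − 6t^2 + 8t = (−(1/2)t + 9/2)(−2t^2 − 6t) + (35t)
  −2t^2 − 6t = (−(2/35)t − 6/35)(35t) + (0)
Last nonzero remainder: 35t. Dividing through by 35 gives the monic gcd t.
Then lcm(f, g) = f·g / gcd(f, g); expanding and making the result monic gives the answer.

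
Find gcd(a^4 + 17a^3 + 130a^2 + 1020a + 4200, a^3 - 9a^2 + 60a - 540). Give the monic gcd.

a^2 + 60

Apply the Euclidean algorithm:
  a^4 + 17a^3 + 130a^2 + 1020a + 4200 = (a + 26)(a^3 - 9a^2 + 60a - 540) + (304a^2 + 18240)
  a^3 - 9a^2 + 60a - 540 = ((1/304)a - 9/304)(304a^2 + 18240) + (0)
Last nonzero remainder: 304a^2 + 18240. Dividing through by 304 gives the monic gcd a^2 + 60.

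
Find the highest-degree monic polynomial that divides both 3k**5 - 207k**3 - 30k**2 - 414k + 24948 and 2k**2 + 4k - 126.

Apply the Euclidean algorithm:
  3k**5 - 207k**3 - 30k**2 - 414k + 24948 = ((3/2)k**3 - 3k**2 - 3k - 198)(2k**2 + 4k - 126) + (0)
Last nonzero remainder: 2k**2 + 4k - 126. Dividing through by 2 gives the monic gcd k**2 + 2k - 63.

k**2 + 2k - 63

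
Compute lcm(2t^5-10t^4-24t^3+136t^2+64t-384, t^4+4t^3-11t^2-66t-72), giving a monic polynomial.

t^6-2t^5-27t^4+32t^3+236t^2-96t-576

Euclidean algorithm in ℚ[t]:
  2t^5-10t^4-24t^3+136t^2+64t-384 = (2t-18)(t^4+4t^3-11t^2-66t-72) + (70t^3+70t^2-980t-1680)
  t^4+4t^3-11t^2-66t-72 = ((1/70)t+3/70)(70t^3+70t^2-980t-1680) + (0)
Last nonzero remainder: 70t^3+70t^2-980t-1680. Dividing through by 70 gives the monic gcd t^3+t^2-14t-24.
Then lcm(f, g) = f·g / gcd(f, g); expanding and making the result monic gives the answer.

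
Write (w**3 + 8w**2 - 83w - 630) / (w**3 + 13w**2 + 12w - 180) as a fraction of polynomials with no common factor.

(w**2 - 2w - 63)/(w**2 + 3w - 18)

Repeated division with remainder:
  w**3 + 8w**2 - 83w - 630 = (w**3 + 13w**2 + 12w - 180) + (-5w**2 - 95w - 450)
  w**3 + 13w**2 + 12w - 180 = (-(1/5)w + 6/5)(-5w**2 - 95w - 450) + (36w + 360)
  -5w**2 - 95w - 450 = (-(5/36)w - 5/4)(36w + 360) + (0)
Last nonzero remainder: 36w + 360. Dividing through by 36 gives the monic gcd w + 10.
Cancel w + 10 from numerator and denominator to get the reduced form.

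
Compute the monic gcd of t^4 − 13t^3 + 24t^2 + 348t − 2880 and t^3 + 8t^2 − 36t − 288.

Repeated division with remainder:
  t^4 − 13t^3 + 24t^2 + 348t − 2880 = (t − 21)(t^3 + 8t^2 − 36t − 288) + (228t^2 − 120t − 8928)
  t^3 + 8t^2 − 36t − 288 = ((1/228)t + 27/722)(228t^2 − 120t − 8928) + ((2760/361)t + 16560/361)
  228t^2 − 120t − 8928 = ((6859/230)t − 22382/115)((2760/361)t + 16560/361) + (0)
Last nonzero remainder: (2760/361)t + 16560/361. Dividing through by 2760/361 gives the monic gcd t + 6.

t + 6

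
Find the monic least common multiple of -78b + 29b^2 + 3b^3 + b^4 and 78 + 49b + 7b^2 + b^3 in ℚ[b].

-156b - 20b^2 + 35b^3 + 5b^4 + b^5

By polynomial division,
  b^4 + 3b^3 + 29b^2 - 78b = (b - 4)(b^3 + 7b^2 + 49b + 78) + (8b^2 + 40b + 312)
  b^3 + 7b^2 + 49b + 78 = ((1/8)b + 1/4)(8b^2 + 40b + 312) + (0)
Last nonzero remainder: 8b^2 + 40b + 312. Dividing through by 8 gives the monic gcd b^2 + 5b + 39.
Then lcm(f, g) = f·g / gcd(f, g); expanding and making the result monic gives the answer.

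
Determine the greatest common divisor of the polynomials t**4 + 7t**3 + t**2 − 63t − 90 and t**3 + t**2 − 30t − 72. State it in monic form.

Repeated division with remainder:
  t**4 + 7t**3 + t**2 − 63t − 90 = (t + 6)(t**3 + t**2 − 30t − 72) + (25t**2 + 189t + 342)
  t**3 + t**2 − 30t − 72 = ((1/25)t − 164/625)(25t**2 + 189t + 342) + ((3696/625)t + 11088/625)
  25t**2 + 189t + 342 = ((15625/3696)t + 11875/616)((3696/625)t + 11088/625) + (0)
Last nonzero remainder: (3696/625)t + 11088/625. Dividing through by 3696/625 gives the monic gcd t + 3.

t + 3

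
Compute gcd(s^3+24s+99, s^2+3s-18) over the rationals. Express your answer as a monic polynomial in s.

Apply the Euclidean algorithm:
  s^3+24s+99 = (s-3)(s^2+3s-18) + (51s+45)
  s^2+3s-18 = ((1/51)s+12/289)(51s+45) + (-5742/289)
  51s+45 = (-(4913/1914)s-1445/638)(-5742/289) + (0)
The last nonzero remainder is the constant -5742/289, so the polynomials are coprime and gcd = 1.

1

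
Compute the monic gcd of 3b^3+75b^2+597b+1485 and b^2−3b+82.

1

Repeated division with remainder:
  3b^3+75b^2+597b+1485 = (3b+84)(b^2−3b+82) + (603b−5403)
  b^2−3b+82 = ((1/603)b+1198/121203)(603b−5403) + (5470480/40401)
  603b−5403 = ((24361803/5470480)b−218286603/5470480)(5470480/40401) + (0)
The last nonzero remainder is the constant 5470480/40401, so the polynomials are coprime and gcd = 1.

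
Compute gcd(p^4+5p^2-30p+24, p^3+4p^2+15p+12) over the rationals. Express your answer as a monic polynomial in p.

Euclidean algorithm in ℚ[p]:
  p^4+5p^2-30p+24 = (p-4)(p^3+4p^2+15p+12) + (6p^2+18p+72)
  p^3+4p^2+15p+12 = ((1/6)p+1/6)(6p^2+18p+72) + (0)
Last nonzero remainder: 6p^2+18p+72. Dividing through by 6 gives the monic gcd p^2+3p+12.

p^2+3p+12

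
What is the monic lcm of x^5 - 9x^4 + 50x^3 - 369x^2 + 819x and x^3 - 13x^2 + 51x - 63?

Apply the Euclidean algorithm:
  x^5 - 9x^4 + 50x^3 - 369x^2 + 819x = (x^2 + 4x + 51)(x^3 - 13x^2 + 51x - 63) + (153x^2 - 1530x + 3213)
  x^3 - 13x^2 + 51x - 63 = ((1/153)x - 1/51)(153x^2 - 1530x + 3213) + (0)
Last nonzero remainder: 153x^2 - 1530x + 3213. Dividing through by 153 gives the monic gcd x^2 - 10x + 21.
Then lcm(f, g) = f·g / gcd(f, g); expanding and making the result monic gives the answer.

x^6 - 12x^5 + 77x^4 - 519x^3 + 1926x^2 - 2457x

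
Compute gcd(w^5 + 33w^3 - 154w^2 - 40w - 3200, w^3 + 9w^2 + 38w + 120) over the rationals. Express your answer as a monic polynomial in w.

w^2 + 3w + 20

Euclidean algorithm in ℚ[w]:
  w^5 + 33w^3 - 154w^2 - 40w - 3200 = (w^2 - 9w + 76)(w^3 + 9w^2 + 38w + 120) + (-616w^2 - 1848w - 12320)
  w^3 + 9w^2 + 38w + 120 = (-(1/616)w - 3/308)(-616w^2 - 1848w - 12320) + (0)
Last nonzero remainder: -616w^2 - 1848w - 12320. Dividing through by -616 gives the monic gcd w^2 + 3w + 20.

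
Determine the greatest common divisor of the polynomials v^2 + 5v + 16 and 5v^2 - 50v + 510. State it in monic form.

By polynomial division,
  v^2 + 5v + 16 = (1/5)(5v^2 - 50v + 510) + (15v - 86)
  5v^2 - 50v + 510 = ((1/3)v - 64/45)(15v - 86) + (17446/45)
  15v - 86 = ((675/17446)v - 1935/8723)(17446/45) + (0)
The last nonzero remainder is the constant 17446/45, so the polynomials are coprime and gcd = 1.

1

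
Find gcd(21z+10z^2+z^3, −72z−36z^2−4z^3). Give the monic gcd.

3z+z^2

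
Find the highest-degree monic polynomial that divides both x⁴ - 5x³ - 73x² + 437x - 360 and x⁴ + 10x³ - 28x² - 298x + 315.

x³ + 3x² - 49x + 45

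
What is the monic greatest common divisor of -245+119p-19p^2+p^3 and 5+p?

1

Euclidean algorithm in ℚ[p]:
  p^3-19p^2+119p-245 = (p^2-24p+239)(p+5) + (-1440)
  p+5 = (-(1/1440)p-1/288)(-1440) + (0)
The last nonzero remainder is the constant -1440, so the polynomials are coprime and gcd = 1.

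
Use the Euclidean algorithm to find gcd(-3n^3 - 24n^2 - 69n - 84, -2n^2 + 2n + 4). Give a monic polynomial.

1

By polynomial division,
  -3n^3 - 24n^2 - 69n - 84 = ((3/2)n + 27/2)(-2n^2 + 2n + 4) + (-102n - 138)
  -2n^2 + 2n + 4 = ((1/51)n - 40/867)(-102n - 138) + (-684/289)
  -102n - 138 = ((4913/114)n + 6647/114)(-684/289) + (0)
The last nonzero remainder is the constant -684/289, so the polynomials are coprime and gcd = 1.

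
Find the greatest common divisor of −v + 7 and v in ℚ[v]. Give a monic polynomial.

1

Apply the Euclidean algorithm:
  −v + 7 = (−1)(v) + (7)
  v = ((1/7)v)(7) + (0)
The last nonzero remainder is the constant 7, so the polynomials are coprime and gcd = 1.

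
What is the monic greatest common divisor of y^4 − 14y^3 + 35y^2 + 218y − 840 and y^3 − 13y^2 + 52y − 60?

y^2 − 11y + 30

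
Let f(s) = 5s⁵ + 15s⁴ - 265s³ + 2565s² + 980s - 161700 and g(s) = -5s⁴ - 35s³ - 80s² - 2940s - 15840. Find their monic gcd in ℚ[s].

Apply the Euclidean algorithm:
  5s⁵ + 15s⁴ - 265s³ + 2565s² + 980s - 161700 = (-s + 4)(-5s⁴ - 35s³ - 80s² - 2940s - 15840) + (-205s³ - 55s² - 3100s - 98340)
  -5s⁴ - 35s³ - 80s² - 2940s - 15840 = ((1/41)s + 276/1681)(-205s³ - 55s² - 3100s - 98340) + ((7800/1681)s² - (54600/1681)s + 514800/1681)
  -205s³ - 55s² - 3100s - 98340 = (-(68921/1560)s - 250469/780)((7800/1681)s² - (54600/1681)s + 514800/1681) + (0)
Last nonzero remainder: (7800/1681)s² - (54600/1681)s + 514800/1681. Dividing through by 7800/1681 gives the monic gcd s² - 7s + 66.

s² - 7s + 66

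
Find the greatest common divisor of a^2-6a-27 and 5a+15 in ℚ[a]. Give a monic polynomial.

a+3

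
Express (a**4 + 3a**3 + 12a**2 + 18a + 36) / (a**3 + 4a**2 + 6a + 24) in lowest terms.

Repeated division with remainder:
  a**4 + 3a**3 + 12a**2 + 18a + 36 = (a - 1)(a**3 + 4a**2 + 6a + 24) + (10a**2 + 60)
  a**3 + 4a**2 + 6a + 24 = ((1/10)a + 2/5)(10a**2 + 60) + (0)
Last nonzero remainder: 10a**2 + 60. Dividing through by 10 gives the monic gcd a**2 + 6.
Cancel a**2 + 6 from numerator and denominator to get the reduced form.

(a**2 + 3a + 6)/(a + 4)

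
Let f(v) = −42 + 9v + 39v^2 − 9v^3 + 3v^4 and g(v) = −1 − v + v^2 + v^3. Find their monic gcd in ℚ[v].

−1 + v^2

By polynomial division,
  3v^4 − 9v^3 + 39v^2 + 9v − 42 = (3v − 12)(v^3 + v^2 − v − 1) + (54v^2 − 54)
  v^3 + v^2 − v − 1 = ((1/54)v + 1/54)(54v^2 − 54) + (0)
Last nonzero remainder: 54v^2 − 54. Dividing through by 54 gives the monic gcd v^2 − 1.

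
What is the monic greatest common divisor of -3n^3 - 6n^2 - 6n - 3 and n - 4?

Apply the Euclidean algorithm:
  -3n^3 - 6n^2 - 6n - 3 = (-3n^2 - 18n - 78)(n - 4) + (-315)
  n - 4 = (-(1/315)n + 4/315)(-315) + (0)
The last nonzero remainder is the constant -315, so the polynomials are coprime and gcd = 1.

1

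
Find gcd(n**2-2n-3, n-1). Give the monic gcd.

Repeated division with remainder:
  n**2-2n-3 = (n-1)(n-1) + (-4)
  n-1 = (-(1/4)n+1/4)(-4) + (0)
The last nonzero remainder is the constant -4, so the polynomials are coprime and gcd = 1.

1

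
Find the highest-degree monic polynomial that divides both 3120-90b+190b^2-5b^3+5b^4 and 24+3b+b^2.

Apply the Euclidean algorithm:
  5b^4-5b^3+190b^2-90b+3120 = (5b^2-20b+130)(b^2+3b+24) + (0)
The last nonzero remainder b^2+3b+24 is already monic.

24+3b+b^2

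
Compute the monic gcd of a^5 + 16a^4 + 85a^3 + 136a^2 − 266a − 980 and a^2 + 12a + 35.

By polynomial division,
  a^5 + 16a^4 + 85a^3 + 136a^2 − 266a − 980 = (a^3 + 4a^2 + 2a − 28)(a^2 + 12a + 35) + (0)
The last nonzero remainder a^2 + 12a + 35 is already monic.

a^2 + 12a + 35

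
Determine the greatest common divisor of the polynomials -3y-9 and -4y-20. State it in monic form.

Euclidean algorithm in ℚ[y]:
  -3y-9 = (3/4)(-4y-20) + (6)
  -4y-20 = (-(2/3)y-10/3)(6) + (0)
The last nonzero remainder is the constant 6, so the polynomials are coprime and gcd = 1.

1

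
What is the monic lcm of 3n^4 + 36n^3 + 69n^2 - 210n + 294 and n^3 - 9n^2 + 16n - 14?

Apply the Euclidean algorithm:
  3n^4 + 36n^3 + 69n^2 - 210n + 294 = (3n + 63)(n^3 - 9n^2 + 16n - 14) + (588n^2 - 1176n + 1176)
  n^3 - 9n^2 + 16n - 14 = ((1/588)n - 1/84)(588n^2 - 1176n + 1176) + (0)
Last nonzero remainder: 588n^2 - 1176n + 1176. Dividing through by 588 gives the monic gcd n^2 - 2n + 2.
Then lcm(f, g) = f·g / gcd(f, g); expanding and making the result monic gives the answer.

n^5 + 5n^4 - 61n^3 - 231n^2 + 588n - 686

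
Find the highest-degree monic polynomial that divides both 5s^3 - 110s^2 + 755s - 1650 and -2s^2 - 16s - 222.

Euclidean algorithm in ℚ[s]:
  5s^3 - 110s^2 + 755s - 1650 = (-(5/2)s + 75)(-2s^2 - 16s - 222) + (1400s + 15000)
  -2s^2 - 16s - 222 = (-(1/700)s + 19/4900)(1400s + 15000) + (-13728/49)
  1400s + 15000 = (-(8575/1716)s - 30625/572)(-13728/49) + (0)
The last nonzero remainder is the constant -13728/49, so the polynomials are coprime and gcd = 1.

1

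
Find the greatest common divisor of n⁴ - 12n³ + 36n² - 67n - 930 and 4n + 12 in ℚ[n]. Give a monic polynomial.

n + 3

Apply the Euclidean algorithm:
  n⁴ - 12n³ + 36n² - 67n - 930 = ((1/4)n³ - (15/4)n² + (81/4)n - 155/2)(4n + 12) + (0)
Last nonzero remainder: 4n + 12. Dividing through by 4 gives the monic gcd n + 3.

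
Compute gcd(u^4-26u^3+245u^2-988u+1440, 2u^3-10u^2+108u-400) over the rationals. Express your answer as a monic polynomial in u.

Apply the Euclidean algorithm:
  u^4-26u^3+245u^2-988u+1440 = ((1/2)u-21/2)(2u^3-10u^2+108u-400) + (86u^2+346u-2760)
  2u^3-10u^2+108u-400 = ((1/43)u-388/1849)(86u^2+346u-2760) + ((452620/1849)u-1810480/1849)
  86u^2+346u-2760 = ((79507/226310)u+127581/45262)((452620/1849)u-1810480/1849) + (0)
Last nonzero remainder: (452620/1849)u-1810480/1849. Dividing through by 452620/1849 gives the monic gcd u-4.

u-4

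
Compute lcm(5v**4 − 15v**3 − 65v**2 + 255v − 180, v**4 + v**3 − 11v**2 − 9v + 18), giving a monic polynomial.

Apply the Euclidean algorithm:
  5v**4 − 15v**3 − 65v**2 + 255v − 180 = (5)(v**4 + v**3 − 11v**2 − 9v + 18) + (−20v**3 − 10v**2 + 300v − 270)
  v**4 + v**3 − 11v**2 − 9v + 18 = (−(1/20)v − 1/40)(−20v**3 − 10v**2 + 300v − 270) + ((15/4)v**2 − 15v + 45/4)
  −20v**3 − 10v**2 + 300v − 270 = (−(16/3)v − 24)((15/4)v**2 − 15v + 45/4) + (0)
Last nonzero remainder: (15/4)v**2 − 15v + 45/4. Dividing through by 15/4 gives the monic gcd v**2 − 4v + 3.
Then lcm(f, g) = f·g / gcd(f, g); expanding and making the result monic gives the answer.

v**6 + 2v**5 − 22v**4 − 32v**3 + 141v**2 + 126v − 216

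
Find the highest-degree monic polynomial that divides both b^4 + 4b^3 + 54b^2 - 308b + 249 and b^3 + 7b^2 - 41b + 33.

b^2 - 4b + 3

By polynomial division,
  b^4 + 4b^3 + 54b^2 - 308b + 249 = (b - 3)(b^3 + 7b^2 - 41b + 33) + (116b^2 - 464b + 348)
  b^3 + 7b^2 - 41b + 33 = ((1/116)b + 11/116)(116b^2 - 464b + 348) + (0)
Last nonzero remainder: 116b^2 - 464b + 348. Dividing through by 116 gives the monic gcd b^2 - 4b + 3.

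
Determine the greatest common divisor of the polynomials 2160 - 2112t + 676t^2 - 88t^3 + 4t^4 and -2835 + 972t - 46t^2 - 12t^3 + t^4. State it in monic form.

45 - 14t + t^2

Euclidean algorithm in ℚ[t]:
  4t^4 - 88t^3 + 676t^2 - 2112t + 2160 = (4)(t^4 - 12t^3 - 46t^2 + 972t - 2835) + (-40t^3 + 860t^2 - 6000t + 13500)
  t^4 - 12t^3 - 46t^2 + 972t - 2835 = (-(1/40)t - 19/80)(-40t^3 + 860t^2 - 6000t + 13500) + ((33/4)t^2 - (231/2)t + 1485/4)
  -40t^3 + 860t^2 - 6000t + 13500 = (-(160/33)t + 400/11)((33/4)t^2 - (231/2)t + 1485/4) + (0)
Last nonzero remainder: (33/4)t^2 - (231/2)t + 1485/4. Dividing through by 33/4 gives the monic gcd t^2 - 14t + 45.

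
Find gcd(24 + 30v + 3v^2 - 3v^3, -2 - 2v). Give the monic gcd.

1 + v

By polynomial division,
  -3v^3 + 3v^2 + 30v + 24 = ((3/2)v^2 - 3v - 12)(-2v - 2) + (0)
Last nonzero remainder: -2v - 2. Dividing through by -2 gives the monic gcd v + 1.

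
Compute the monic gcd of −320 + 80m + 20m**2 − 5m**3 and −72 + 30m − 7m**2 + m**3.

Euclidean algorithm in ℚ[m]:
  −5m**3 + 20m**2 + 80m − 320 = (−5)(m**3 − 7m**2 + 30m − 72) + (−15m**2 + 230m − 680)
  m**3 − 7m**2 + 30m − 72 = (−(1/15)m − 5/9)(−15m**2 + 230m − 680) + ((1012/9)m − 4048/9)
  −15m**2 + 230m − 680 = (−(135/1012)m + 765/506)((1012/9)m − 4048/9) + (0)
Last nonzero remainder: (1012/9)m − 4048/9. Dividing through by 1012/9 gives the monic gcd m − 4.

−4 + m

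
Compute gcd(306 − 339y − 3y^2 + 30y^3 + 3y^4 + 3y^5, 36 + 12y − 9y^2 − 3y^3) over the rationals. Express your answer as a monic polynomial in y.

Euclidean algorithm in ℚ[y]:
  3y^5 + 3y^4 + 30y^3 − 3y^2 − 339y + 306 = (−y^2 + 2y − 20)(−3y^3 − 9y^2 + 12y + 36) + (−171y^2 − 171y + 1026)
  −3y^3 − 9y^2 + 12y + 36 = ((1/57)y + 2/57)(−171y^2 − 171y + 1026) + (0)
Last nonzero remainder: −171y^2 − 171y + 1026. Dividing through by −171 gives the monic gcd y^2 + y − 6.

−6 + y + y^2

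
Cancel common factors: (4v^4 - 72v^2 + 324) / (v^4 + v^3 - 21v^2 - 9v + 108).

Repeated division with remainder:
  4v^4 - 72v^2 + 324 = (4)(v^4 + v^3 - 21v^2 - 9v + 108) + (-4v^3 + 12v^2 + 36v - 108)
  v^4 + v^3 - 21v^2 - 9v + 108 = (-(1/4)v - 1)(-4v^3 + 12v^2 + 36v - 108) + (0)
Last nonzero remainder: -4v^3 + 12v^2 + 36v - 108. Dividing through by -4 gives the monic gcd v^3 - 3v^2 - 9v + 27.
Cancel v^3 - 3v^2 - 9v + 27 from numerator and denominator to get the reduced form.

(4v + 12)/(v + 4)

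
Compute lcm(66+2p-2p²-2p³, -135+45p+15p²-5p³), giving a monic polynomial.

Euclidean algorithm in ℚ[p]:
  -2p³-2p²+2p+66 = (2/5)(-5p³+15p²+45p-135) + (-8p²-16p+120)
  -5p³+15p²+45p-135 = ((5/8)p-25/8)(-8p²-16p+120) + (-80p+240)
  -8p²-16p+120 = ((1/10)p+1/2)(-80p+240) + (0)
Last nonzero remainder: -80p+240. Dividing through by -80 gives the monic gcd p-3.
Then lcm(f, g) = f·g / gcd(f, g); expanding and making the result monic gives the answer.

297+9p-42p²-10p³+p⁴+p⁵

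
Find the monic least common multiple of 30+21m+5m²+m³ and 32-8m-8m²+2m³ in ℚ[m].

240-12m-56m²-m³-m⁴+m⁵

By polynomial division,
  m³+5m²+21m+30 = (1/2)(2m³-8m²-8m+32) + (9m²+25m+14)
  2m³-8m²-8m+32 = ((2/9)m-122/81)(9m²+25m+14) + ((2150/81)m+4300/81)
  9m²+25m+14 = ((729/2150)m+567/2150)((2150/81)m+4300/81) + (0)
Last nonzero remainder: (2150/81)m+4300/81. Dividing through by 2150/81 gives the monic gcd m+2.
Then lcm(f, g) = f·g / gcd(f, g); expanding and making the result monic gives the answer.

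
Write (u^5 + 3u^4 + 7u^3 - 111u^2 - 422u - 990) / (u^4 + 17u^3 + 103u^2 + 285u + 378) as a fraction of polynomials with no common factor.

Repeated division with remainder:
  u^5 + 3u^4 + 7u^3 - 111u^2 - 422u - 990 = (u - 14)(u^4 + 17u^3 + 103u^2 + 285u + 378) + (142u^3 + 1046u^2 + 3190u + 4302)
  u^4 + 17u^3 + 103u^2 + 285u + 378 = ((1/142)u + 342/5041)(142u^3 + 1046u^2 + 3190u + 4302) + ((48246/5041)u^2 + (192984/5041)u + 434214/5041)
  142u^3 + 1046u^2 + 3190u + 4302 = ((357911/24123)u + 1204799/24123)((48246/5041)u^2 + (192984/5041)u + 434214/5041) + (0)
Last nonzero remainder: (48246/5041)u^2 + (192984/5041)u + 434214/5041. Dividing through by 48246/5041 gives the monic gcd u^2 + 4u + 9.
Cancel u^2 + 4u + 9 from numerator and denominator to get the reduced form.

(u^3 - u^2 + 2u - 110)/(u^2 + 13u + 42)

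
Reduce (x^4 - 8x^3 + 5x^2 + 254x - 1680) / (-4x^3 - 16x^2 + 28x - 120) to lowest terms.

Repeated division with remainder:
  x^4 - 8x^3 + 5x^2 + 254x - 1680 = (-(1/4)x + 3)(-4x^3 - 16x^2 + 28x - 120) + (60x^2 + 140x - 1320)
  -4x^3 - 16x^2 + 28x - 120 = (-(1/15)x - 1/9)(60x^2 + 140x - 1320) + (-(400/9)x - 800/3)
  60x^2 + 140x - 1320 = (-(27/20)x + 99/20)(-(400/9)x - 800/3) + (0)
Last nonzero remainder: -(400/9)x - 800/3. Dividing through by -400/9 gives the monic gcd x + 6.
Cancel x + 6 from numerator and denominator to get the reduced form.

(-x^3 + 14x^2 - 89x + 280)/(4x^2 - 8x + 20)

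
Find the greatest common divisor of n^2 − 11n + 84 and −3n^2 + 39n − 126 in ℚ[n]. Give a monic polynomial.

1

By polynomial division,
  n^2 − 11n + 84 = (−1/3)(−3n^2 + 39n − 126) + (2n + 42)
  −3n^2 + 39n − 126 = (−(3/2)n + 51)(2n + 42) + (−2268)
  2n + 42 = (−(1/1134)n − 1/54)(−2268) + (0)
The last nonzero remainder is the constant −2268, so the polynomials are coprime and gcd = 1.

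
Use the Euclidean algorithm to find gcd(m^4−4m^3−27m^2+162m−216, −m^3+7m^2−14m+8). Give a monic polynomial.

By polynomial division,
  m^4−4m^3−27m^2+162m−216 = (−m−3)(−m^3+7m^2−14m+8) + (−20m^2+128m−192)
  −m^3+7m^2−14m+8 = ((1/20)m−3/100)(−20m^2+128m−192) + (−(14/25)m+56/25)
  −20m^2+128m−192 = ((250/7)m−600/7)(−(14/25)m+56/25) + (0)
Last nonzero remainder: −(14/25)m+56/25. Dividing through by −14/25 gives the monic gcd m−4.

m−4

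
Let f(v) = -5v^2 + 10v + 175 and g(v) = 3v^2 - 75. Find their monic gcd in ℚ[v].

Repeated division with remainder:
  -5v^2 + 10v + 175 = (-5/3)(3v^2 - 75) + (10v + 50)
  3v^2 - 75 = ((3/10)v - 3/2)(10v + 50) + (0)
Last nonzero remainder: 10v + 50. Dividing through by 10 gives the monic gcd v + 5.

v + 5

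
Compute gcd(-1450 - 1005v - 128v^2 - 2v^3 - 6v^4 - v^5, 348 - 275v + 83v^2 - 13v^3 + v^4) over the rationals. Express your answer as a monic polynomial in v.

29 - 6v + v^2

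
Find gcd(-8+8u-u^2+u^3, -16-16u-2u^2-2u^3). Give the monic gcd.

Apply the Euclidean algorithm:
  u^3-u^2+8u-8 = (-1/2)(-2u^3-2u^2-16u-16) + (-2u^2-16)
  -2u^3-2u^2-16u-16 = (u+1)(-2u^2-16) + (0)
Last nonzero remainder: -2u^2-16. Dividing through by -2 gives the monic gcd u^2+8.

8+u^2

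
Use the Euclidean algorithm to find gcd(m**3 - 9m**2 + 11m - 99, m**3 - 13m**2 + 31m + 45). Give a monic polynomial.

m - 9

Repeated division with remainder:
  m**3 - 9m**2 + 11m - 99 = (m**3 - 13m**2 + 31m + 45) + (4m**2 - 20m - 144)
  m**3 - 13m**2 + 31m + 45 = ((1/4)m - 2)(4m**2 - 20m - 144) + (27m - 243)
  4m**2 - 20m - 144 = ((4/27)m + 16/27)(27m - 243) + (0)
Last nonzero remainder: 27m - 243. Dividing through by 27 gives the monic gcd m - 9.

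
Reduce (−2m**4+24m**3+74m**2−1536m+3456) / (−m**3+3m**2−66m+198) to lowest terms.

Repeated division with remainder:
  −2m**4+24m**3+74m**2−1536m+3456 = (2m−18)(−m**3+3m**2−66m+198) + (260m**2−3120m+7020)
  −m**3+3m**2−66m+198 = (−(1/260)m−9/260)(260m**2−3120m+7020) + (−147m+441)
  260m**2−3120m+7020 = (−(260/147)m+780/49)(−147m+441) + (0)
Last nonzero remainder: −147m+441. Dividing through by −147 gives the monic gcd m−3.
Cancel m−3 from numerator and denominator to get the reduced form.

(2m**3−18m**2−128m+1152)/(m**2+66)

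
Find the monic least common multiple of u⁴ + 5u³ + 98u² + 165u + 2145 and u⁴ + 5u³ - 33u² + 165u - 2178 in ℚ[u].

Repeated division with remainder:
  u⁴ + 5u³ + 98u² + 165u + 2145 = (u⁴ + 5u³ - 33u² + 165u - 2178) + (131u² + 4323)
  u⁴ + 5u³ - 33u² + 165u - 2178 = ((1/131)u² + (5/131)u - 66/131)(131u² + 4323) + (0)
Last nonzero remainder: 131u² + 4323. Dividing through by 131 gives the monic gcd u² + 33.
Then lcm(f, g) = f·g / gcd(f, g); expanding and making the result monic gives the answer.

u⁶ + 10u⁵ + 57u⁴ + 325u³ - 3498u² - 165u - 141570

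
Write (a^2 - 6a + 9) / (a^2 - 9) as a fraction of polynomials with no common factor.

Apply the Euclidean algorithm:
  a^2 - 6a + 9 = (a^2 - 9) + (-6a + 18)
  a^2 - 9 = (-(1/6)a - 1/2)(-6a + 18) + (0)
Last nonzero remainder: -6a + 18. Dividing through by -6 gives the monic gcd a - 3.
Cancel a - 3 from numerator and denominator to get the reduced form.

(a - 3)/(a + 3)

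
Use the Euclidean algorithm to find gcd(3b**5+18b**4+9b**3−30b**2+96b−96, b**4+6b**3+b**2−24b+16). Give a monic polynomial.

b**3+7b**2+8b−16

By polynomial division,
  3b**5+18b**4+9b**3−30b**2+96b−96 = (3b)(b**4+6b**3+b**2−24b+16) + (6b**3+42b**2+48b−96)
  b**4+6b**3+b**2−24b+16 = ((1/6)b−1/6)(6b**3+42b**2+48b−96) + (0)
Last nonzero remainder: 6b**3+42b**2+48b−96. Dividing through by 6 gives the monic gcd b**3+7b**2+8b−16.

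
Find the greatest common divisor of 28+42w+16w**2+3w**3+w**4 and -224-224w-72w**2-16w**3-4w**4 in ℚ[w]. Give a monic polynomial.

28+14w+2w**2+w**3

Repeated division with remainder:
  w**4+3w**3+16w**2+42w+28 = (-1/4)(-4w**4-16w**3-72w**2-224w-224) + (-w**3-2w**2-14w-28)
  -4w**4-16w**3-72w**2-224w-224 = (4w+8)(-w**3-2w**2-14w-28) + (0)
Last nonzero remainder: -w**3-2w**2-14w-28. Dividing through by -1 gives the monic gcd w**3+2w**2+14w+28.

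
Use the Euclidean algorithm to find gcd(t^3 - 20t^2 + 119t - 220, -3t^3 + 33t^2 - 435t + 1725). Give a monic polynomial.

t - 5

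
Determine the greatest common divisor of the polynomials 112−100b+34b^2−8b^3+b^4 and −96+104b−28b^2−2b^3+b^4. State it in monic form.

8−6b+b^2

Euclidean algorithm in ℚ[b]:
  b^4−8b^3+34b^2−100b+112 = (b^4−2b^3−28b^2+104b−96) + (−6b^3+62b^2−204b+208)
  b^4−2b^3−28b^2+104b−96 = (−(1/6)b−25/18)(−6b^3+62b^2−204b+208) + ((217/9)b^2−(434/3)b+1736/9)
  −6b^3+62b^2−204b+208 = (−(54/217)b+234/217)((217/9)b^2−(434/3)b+1736/9) + (0)
Last nonzero remainder: (217/9)b^2−(434/3)b+1736/9. Dividing through by 217/9 gives the monic gcd b^2−6b+8.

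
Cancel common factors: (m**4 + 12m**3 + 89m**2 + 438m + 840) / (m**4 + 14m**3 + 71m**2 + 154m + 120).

(m**2 + 3m + 42)/(m**2 + 5m + 6)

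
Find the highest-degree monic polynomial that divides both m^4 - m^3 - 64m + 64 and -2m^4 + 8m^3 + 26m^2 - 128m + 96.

By polynomial division,
  m^4 - m^3 - 64m + 64 = (-1/2)(-2m^4 + 8m^3 + 26m^2 - 128m + 96) + (3m^3 + 13m^2 - 128m + 112)
  -2m^4 + 8m^3 + 26m^2 - 128m + 96 = (-(2/3)m + 50/9)(3m^3 + 13m^2 - 128m + 112) + (-(1184/9)m^2 + (5920/9)m - 4736/9)
  3m^3 + 13m^2 - 128m + 112 = (-(27/1184)m - 63/296)(-(1184/9)m^2 + (5920/9)m - 4736/9) + (0)
Last nonzero remainder: -(1184/9)m^2 + (5920/9)m - 4736/9. Dividing through by -1184/9 gives the monic gcd m^2 - 5m + 4.

m^2 - 5m + 4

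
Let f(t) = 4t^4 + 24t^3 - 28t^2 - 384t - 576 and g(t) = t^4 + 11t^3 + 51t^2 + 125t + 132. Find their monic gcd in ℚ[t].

t^2 + 7t + 12

Apply the Euclidean algorithm:
  4t^4 + 24t^3 - 28t^2 - 384t - 576 = (4)(t^4 + 11t^3 + 51t^2 + 125t + 132) + (-20t^3 - 232t^2 - 884t - 1104)
  t^4 + 11t^3 + 51t^2 + 125t + 132 = (-(1/20)t + 3/100)(-20t^3 - 232t^2 - 884t - 1104) + ((344/25)t^2 + (2408/25)t + 4128/25)
  -20t^3 - 232t^2 - 884t - 1104 = (-(125/86)t - 575/86)((344/25)t^2 + (2408/25)t + 4128/25) + (0)
Last nonzero remainder: (344/25)t^2 + (2408/25)t + 4128/25. Dividing through by 344/25 gives the monic gcd t^2 + 7t + 12.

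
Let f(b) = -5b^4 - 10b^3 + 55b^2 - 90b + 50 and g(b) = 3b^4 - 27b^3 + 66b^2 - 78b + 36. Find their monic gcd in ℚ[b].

b^3 - 3b^2 + 4b - 2

Repeated division with remainder:
  -5b^4 - 10b^3 + 55b^2 - 90b + 50 = (-5/3)(3b^4 - 27b^3 + 66b^2 - 78b + 36) + (-55b^3 + 165b^2 - 220b + 110)
  3b^4 - 27b^3 + 66b^2 - 78b + 36 = (-(3/55)b + 18/55)(-55b^3 + 165b^2 - 220b + 110) + (0)
Last nonzero remainder: -55b^3 + 165b^2 - 220b + 110. Dividing through by -55 gives the monic gcd b^3 - 3b^2 + 4b - 2.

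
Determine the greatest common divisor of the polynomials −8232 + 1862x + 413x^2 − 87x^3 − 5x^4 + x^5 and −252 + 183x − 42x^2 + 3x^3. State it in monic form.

28 − 11x + x^2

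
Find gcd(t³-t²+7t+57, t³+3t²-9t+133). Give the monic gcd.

t²-4t+19

Euclidean algorithm in ℚ[t]:
  t³-t²+7t+57 = (t³+3t²-9t+133) + (-4t²+16t-76)
  t³+3t²-9t+133 = (-(1/4)t-7/4)(-4t²+16t-76) + (0)
Last nonzero remainder: -4t²+16t-76. Dividing through by -4 gives the monic gcd t²-4t+19.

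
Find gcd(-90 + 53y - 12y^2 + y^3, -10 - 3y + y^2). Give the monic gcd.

By polynomial division,
  y^3 - 12y^2 + 53y - 90 = (y - 9)(y^2 - 3y - 10) + (36y - 180)
  y^2 - 3y - 10 = ((1/36)y + 1/18)(36y - 180) + (0)
Last nonzero remainder: 36y - 180. Dividing through by 36 gives the monic gcd y - 5.

-5 + y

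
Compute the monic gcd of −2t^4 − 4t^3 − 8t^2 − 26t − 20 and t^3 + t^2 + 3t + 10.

t^3 + t^2 + 3t + 10

Apply the Euclidean algorithm:
  −2t^4 − 4t^3 − 8t^2 − 26t − 20 = (−2t − 2)(t^3 + t^2 + 3t + 10) + (0)
The last nonzero remainder t^3 + t^2 + 3t + 10 is already monic.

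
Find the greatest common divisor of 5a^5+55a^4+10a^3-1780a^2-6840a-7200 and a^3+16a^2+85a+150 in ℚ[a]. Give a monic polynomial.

Euclidean algorithm in ℚ[a]:
  5a^5+55a^4+10a^3-1780a^2-6840a-7200 = (5a^2-25a-15)(a^3+16a^2+85a+150) + (-165a^2-1815a-4950)
  a^3+16a^2+85a+150 = (-(1/165)a-1/33)(-165a^2-1815a-4950) + (0)
Last nonzero remainder: -165a^2-1815a-4950. Dividing through by -165 gives the monic gcd a^2+11a+30.

a^2+11a+30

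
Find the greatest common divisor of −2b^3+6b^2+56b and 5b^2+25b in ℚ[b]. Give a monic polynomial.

b

Apply the Euclidean algorithm:
  −2b^3+6b^2+56b = (−(2/5)b+16/5)(5b^2+25b) + (−24b)
  5b^2+25b = (−(5/24)b−25/24)(−24b) + (0)
Last nonzero remainder: −24b. Dividing through by −24 gives the monic gcd b.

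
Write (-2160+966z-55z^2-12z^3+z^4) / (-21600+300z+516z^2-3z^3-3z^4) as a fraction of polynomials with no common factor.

(3-z)/(30+3z)

Apply the Euclidean algorithm:
  z^4-12z^3-55z^2+966z-2160 = (-1/3)(-3z^4-3z^3+516z^2+300z-21600) + (-13z^3+117z^2+1066z-9360)
  -3z^4-3z^3+516z^2+300z-21600 = ((3/13)z+30/13)(-13z^3+117z^2+1066z-9360) + (0)
Last nonzero remainder: -13z^3+117z^2+1066z-9360. Dividing through by -13 gives the monic gcd z^3-9z^2-82z+720.
Cancel z^3-9z^2-82z+720 from numerator and denominator to get the reduced form.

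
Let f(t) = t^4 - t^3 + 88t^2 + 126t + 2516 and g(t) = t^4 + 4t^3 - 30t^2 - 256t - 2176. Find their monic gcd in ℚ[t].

t^2 + 4t + 34

Repeated division with remainder:
  t^4 - t^3 + 88t^2 + 126t + 2516 = (t^4 + 4t^3 - 30t^2 - 256t - 2176) + (-5t^3 + 118t^2 + 382t + 4692)
  t^4 + 4t^3 - 30t^2 - 256t - 2176 = (-(1/5)t - 138/25)(-5t^3 + 118t^2 + 382t + 4692) + ((17444/25)t^2 + (69776/25)t + 593096/25)
  -5t^3 + 118t^2 + 382t + 4692 = (-(125/17444)t + 1725/8722)((17444/25)t^2 + (69776/25)t + 593096/25) + (0)
Last nonzero remainder: (17444/25)t^2 + (69776/25)t + 593096/25. Dividing through by 17444/25 gives the monic gcd t^2 + 4t + 34.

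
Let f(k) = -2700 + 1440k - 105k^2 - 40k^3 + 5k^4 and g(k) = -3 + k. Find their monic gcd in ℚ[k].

-3 + k

By polynomial division,
  5k^4 - 40k^3 - 105k^2 + 1440k - 2700 = (5k^3 - 25k^2 - 180k + 900)(k - 3) + (0)
The last nonzero remainder k - 3 is already monic.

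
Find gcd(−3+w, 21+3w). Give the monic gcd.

By polynomial division,
  w−3 = (1/3)(3w+21) + (−10)
  3w+21 = (−(3/10)w−21/10)(−10) + (0)
The last nonzero remainder is the constant −10, so the polynomials are coprime and gcd = 1.

1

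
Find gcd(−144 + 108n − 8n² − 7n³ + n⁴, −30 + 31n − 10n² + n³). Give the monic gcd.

6 − 5n + n²

Euclidean algorithm in ℚ[n]:
  n⁴ − 7n³ − 8n² + 108n − 144 = (n + 3)(n³ − 10n² + 31n − 30) + (−9n² + 45n − 54)
  n³ − 10n² + 31n − 30 = (−(1/9)n + 5/9)(−9n² + 45n − 54) + (0)
Last nonzero remainder: −9n² + 45n − 54. Dividing through by −9 gives the monic gcd n² − 5n + 6.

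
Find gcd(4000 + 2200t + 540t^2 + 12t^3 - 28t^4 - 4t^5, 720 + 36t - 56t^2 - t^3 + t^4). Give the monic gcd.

Repeated division with remainder:
  -4t^5 - 28t^4 + 12t^3 + 540t^2 + 2200t + 4000 = (-4t - 32)(t^4 - t^3 - 56t^2 + 36t + 720) + (-244t^3 - 1108t^2 + 6232t + 27040)
  t^4 - t^3 - 56t^2 + 36t + 720 = (-(1/244)t + 169/7442)(-244t^3 - 1108t^2 + 6232t + 27040) + (-(19712/3721)t^2 + (19712/3721)t + 394240/3721)
  -244t^3 - 1108t^2 + 6232t + 27040 = ((226981/4928)t + 628849/2464)(-(19712/3721)t^2 + (19712/3721)t + 394240/3721) + (0)
Last nonzero remainder: -(19712/3721)t^2 + (19712/3721)t + 394240/3721. Dividing through by -19712/3721 gives the monic gcd t^2 - t - 20.

-20 - t + t^2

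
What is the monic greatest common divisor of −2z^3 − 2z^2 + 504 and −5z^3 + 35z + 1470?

z^2 + 7z + 42

Euclidean algorithm in ℚ[z]:
  −2z^3 − 2z^2 + 504 = (2/5)(−5z^3 + 35z + 1470) + (−2z^2 − 14z − 84)
  −5z^3 + 35z + 1470 = ((5/2)z − 35/2)(−2z^2 − 14z − 84) + (0)
Last nonzero remainder: −2z^2 − 14z − 84. Dividing through by −2 gives the monic gcd z^2 + 7z + 42.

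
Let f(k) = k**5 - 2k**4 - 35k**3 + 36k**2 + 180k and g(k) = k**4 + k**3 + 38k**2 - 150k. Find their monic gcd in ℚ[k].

k**2 - 3k

Apply the Euclidean algorithm:
  k**5 - 2k**4 - 35k**3 + 36k**2 + 180k = (k - 3)(k**4 + k**3 + 38k**2 - 150k) + (-70k**3 + 300k**2 - 270k)
  k**4 + k**3 + 38k**2 - 150k = (-(1/70)k - 37/490)(-70k**3 + 300k**2 - 270k) + ((2783/49)k**2 - (8349/49)k)
  -70k**3 + 300k**2 - 270k = (-(3430/2783)k + 4410/2783)((2783/49)k**2 - (8349/49)k) + (0)
Last nonzero remainder: (2783/49)k**2 - (8349/49)k. Dividing through by 2783/49 gives the monic gcd k**2 - 3k.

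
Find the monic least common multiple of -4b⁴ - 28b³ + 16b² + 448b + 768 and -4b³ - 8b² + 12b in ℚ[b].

By polynomial division,
  -4b⁴ - 28b³ + 16b² + 448b + 768 = (b + 5)(-4b³ - 8b² + 12b) + (44b² + 388b + 768)
  -4b³ - 8b² + 12b = (-(1/11)b + 75/121)(44b² + 388b + 768) + (-(19200/121)b - 57600/121)
  44b² + 388b + 768 = (-(1331/4800)b - 121/75)(-(19200/121)b - 57600/121) + (0)
Last nonzero remainder: -(19200/121)b - 57600/121. Dividing through by -19200/121 gives the monic gcd b + 3.
Then lcm(f, g) = f·g / gcd(f, g); expanding and making the result monic gives the answer.

b⁶ + 6b⁵ - 11b⁴ - 108b³ - 80b² + 192b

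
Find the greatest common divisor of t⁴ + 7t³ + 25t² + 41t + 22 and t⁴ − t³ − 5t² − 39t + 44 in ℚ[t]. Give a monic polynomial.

Apply the Euclidean algorithm:
  t⁴ + 7t³ + 25t² + 41t + 22 = (t⁴ − t³ − 5t² − 39t + 44) + (8t³ + 30t² + 80t − 22)
  t⁴ − t³ − 5t² − 39t + 44 = ((1/8)t − 19/32)(8t³ + 30t² + 80t − 22) + ((45/16)t² + (45/4)t + 495/16)
  8t³ + 30t² + 80t − 22 = ((128/45)t − 32/45)((45/16)t² + (45/4)t + 495/16) + (0)
Last nonzero remainder: (45/16)t² + (45/4)t + 495/16. Dividing through by 45/16 gives the monic gcd t² + 4t + 11.

t² + 4t + 11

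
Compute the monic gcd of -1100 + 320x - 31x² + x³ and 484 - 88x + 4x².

Repeated division with remainder:
  x³ - 31x² + 320x - 1100 = ((1/4)x - 9/4)(4x² - 88x + 484) + (x - 11)
  4x² - 88x + 484 = (4x - 44)(x - 11) + (0)
The last nonzero remainder x - 11 is already monic.

-11 + x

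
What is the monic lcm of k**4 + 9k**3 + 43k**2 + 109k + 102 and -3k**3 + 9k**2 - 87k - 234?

By polynomial division,
  k**4 + 9k**3 + 43k**2 + 109k + 102 = (-(1/3)k - 4)(-3k**3 + 9k**2 - 87k - 234) + (50k**2 - 317k - 834)
  -3k**3 + 9k**2 - 87k - 234 = (-(3/50)k - 501/2500)(50k**2 - 317k - 834) + (-(501417/2500)k - 501417/1250)
  50k**2 - 317k - 834 = (-(125000/501417)k + 347500/167139)(-(501417/2500)k - 501417/1250) + (0)
Last nonzero remainder: -(501417/2500)k - 501417/1250. Dividing through by -501417/2500 gives the monic gcd k + 2.
Then lcm(f, g) = f·g / gcd(f, g); expanding and making the result monic gives the answer.

k**6 + 4k**5 + 37k**4 + 245k**3 + 1234k**2 + 3741k + 3978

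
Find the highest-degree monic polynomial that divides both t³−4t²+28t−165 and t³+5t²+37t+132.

t²+t+33

Apply the Euclidean algorithm:
  t³−4t²+28t−165 = (t³+5t²+37t+132) + (−9t²−9t−297)
  t³+5t²+37t+132 = (−(1/9)t−4/9)(−9t²−9t−297) + (0)
Last nonzero remainder: −9t²−9t−297. Dividing through by −9 gives the monic gcd t²+t+33.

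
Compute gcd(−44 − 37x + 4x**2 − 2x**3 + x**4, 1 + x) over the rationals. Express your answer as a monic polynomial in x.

Apply the Euclidean algorithm:
  x**4 − 2x**3 + 4x**2 − 37x − 44 = (x**3 − 3x**2 + 7x − 44)(x + 1) + (0)
The last nonzero remainder x + 1 is already monic.

1 + x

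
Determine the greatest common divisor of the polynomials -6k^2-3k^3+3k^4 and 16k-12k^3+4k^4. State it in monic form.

-2k-k^2+k^3

By polynomial division,
  3k^4-3k^3-6k^2 = (3/4)(4k^4-12k^3+16k) + (6k^3-6k^2-12k)
  4k^4-12k^3+16k = ((2/3)k-4/3)(6k^3-6k^2-12k) + (0)
Last nonzero remainder: 6k^3-6k^2-12k. Dividing through by 6 gives the monic gcd k^3-k^2-2k.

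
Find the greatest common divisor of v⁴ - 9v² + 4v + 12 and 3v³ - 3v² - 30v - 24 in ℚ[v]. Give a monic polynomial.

v + 1

Repeated division with remainder:
  v⁴ - 9v² + 4v + 12 = ((1/3)v + 1/3)(3v³ - 3v² - 30v - 24) + (2v² + 22v + 20)
  3v³ - 3v² - 30v - 24 = ((3/2)v - 18)(2v² + 22v + 20) + (336v + 336)
  2v² + 22v + 20 = ((1/168)v + 5/84)(336v + 336) + (0)
Last nonzero remainder: 336v + 336. Dividing through by 336 gives the monic gcd v + 1.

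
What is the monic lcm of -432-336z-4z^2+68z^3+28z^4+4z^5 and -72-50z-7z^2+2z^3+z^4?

432+228z-80z^2-69z^3-11z^4+3z^5+z^6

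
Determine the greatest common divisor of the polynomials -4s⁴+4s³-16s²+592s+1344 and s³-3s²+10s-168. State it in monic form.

Euclidean algorithm in ℚ[s]:
  -4s⁴+4s³-16s²+592s+1344 = (-4s-8)(s³-3s²+10s-168) + (0)
The last nonzero remainder s³-3s²+10s-168 is already monic.

s³-3s²+10s-168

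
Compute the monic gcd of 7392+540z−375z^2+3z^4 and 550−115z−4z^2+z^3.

11+z

Euclidean algorithm in ℚ[z]:
  3z^4−375z^2+540z+7392 = (3z+12)(z^3−4z^2−115z+550) + (18z^2+270z+792)
  z^3−4z^2−115z+550 = ((1/18)z−19/18)(18z^2+270z+792) + (126z+1386)
  18z^2+270z+792 = ((1/7)z+4/7)(126z+1386) + (0)
Last nonzero remainder: 126z+1386. Dividing through by 126 gives the monic gcd z+11.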